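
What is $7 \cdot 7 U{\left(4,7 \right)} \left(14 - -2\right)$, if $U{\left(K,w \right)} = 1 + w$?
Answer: $6272$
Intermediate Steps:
$7 \cdot 7 U{\left(4,7 \right)} \left(14 - -2\right) = 7 \cdot 7 \left(1 + 7\right) \left(14 - -2\right) = 49 \cdot 8 \left(14 + 2\right) = 392 \cdot 16 = 6272$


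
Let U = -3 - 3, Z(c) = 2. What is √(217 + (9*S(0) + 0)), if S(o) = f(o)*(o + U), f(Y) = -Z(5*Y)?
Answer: 5*√13 ≈ 18.028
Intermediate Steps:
U = -6
f(Y) = -2 (f(Y) = -1*2 = -2)
S(o) = 12 - 2*o (S(o) = -2*(o - 6) = -2*(-6 + o) = 12 - 2*o)
√(217 + (9*S(0) + 0)) = √(217 + (9*(12 - 2*0) + 0)) = √(217 + (9*(12 + 0) + 0)) = √(217 + (9*12 + 0)) = √(217 + (108 + 0)) = √(217 + 108) = √325 = 5*√13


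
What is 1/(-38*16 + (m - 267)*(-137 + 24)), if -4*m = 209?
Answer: 4/141869 ≈ 2.8195e-5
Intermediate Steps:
m = -209/4 (m = -¼*209 = -209/4 ≈ -52.250)
1/(-38*16 + (m - 267)*(-137 + 24)) = 1/(-38*16 + (-209/4 - 267)*(-137 + 24)) = 1/(-608 - 1277/4*(-113)) = 1/(-608 + 144301/4) = 1/(141869/4) = 4/141869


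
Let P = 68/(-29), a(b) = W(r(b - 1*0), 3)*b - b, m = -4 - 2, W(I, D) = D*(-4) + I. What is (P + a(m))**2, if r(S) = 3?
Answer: 2795584/841 ≈ 3324.1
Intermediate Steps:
W(I, D) = I - 4*D (W(I, D) = -4*D + I = I - 4*D)
m = -6
a(b) = -10*b (a(b) = (3 - 4*3)*b - b = (3 - 12)*b - b = -9*b - b = -10*b)
P = -68/29 (P = 68*(-1/29) = -68/29 ≈ -2.3448)
(P + a(m))**2 = (-68/29 - 10*(-6))**2 = (-68/29 + 60)**2 = (1672/29)**2 = 2795584/841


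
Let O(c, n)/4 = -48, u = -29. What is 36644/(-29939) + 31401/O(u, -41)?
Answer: -315716729/1916096 ≈ -164.77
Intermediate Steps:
O(c, n) = -192 (O(c, n) = 4*(-48) = -192)
36644/(-29939) + 31401/O(u, -41) = 36644/(-29939) + 31401/(-192) = 36644*(-1/29939) + 31401*(-1/192) = -36644/29939 - 10467/64 = -315716729/1916096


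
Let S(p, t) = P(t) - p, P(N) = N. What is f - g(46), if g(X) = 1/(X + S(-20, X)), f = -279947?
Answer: -31354065/112 ≈ -2.7995e+5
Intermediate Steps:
S(p, t) = t - p
g(X) = 1/(20 + 2*X) (g(X) = 1/(X + (X - 1*(-20))) = 1/(X + (X + 20)) = 1/(X + (20 + X)) = 1/(20 + 2*X))
f - g(46) = -279947 - 1/(2*(10 + 46)) = -279947 - 1/(2*56) = -279947 - 1*1/112 = -279947 - 1/112 = -31354065/112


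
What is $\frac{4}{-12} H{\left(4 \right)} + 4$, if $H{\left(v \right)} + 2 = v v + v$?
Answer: $-2$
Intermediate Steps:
$H{\left(v \right)} = -2 + v + v^{2}$ ($H{\left(v \right)} = -2 + \left(v v + v\right) = -2 + \left(v^{2} + v\right) = -2 + \left(v + v^{2}\right) = -2 + v + v^{2}$)
$\frac{4}{-12} H{\left(4 \right)} + 4 = \frac{4}{-12} \left(-2 + 4 + 4^{2}\right) + 4 = 4 \left(- \frac{1}{12}\right) \left(-2 + 4 + 16\right) + 4 = \left(- \frac{1}{3}\right) 18 + 4 = -6 + 4 = -2$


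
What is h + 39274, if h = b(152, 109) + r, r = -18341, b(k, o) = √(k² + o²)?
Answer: 20933 + √34985 ≈ 21120.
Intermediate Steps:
h = -18341 + √34985 (h = √(152² + 109²) - 18341 = √(23104 + 11881) - 18341 = √34985 - 18341 = -18341 + √34985 ≈ -18154.)
h + 39274 = (-18341 + √34985) + 39274 = 20933 + √34985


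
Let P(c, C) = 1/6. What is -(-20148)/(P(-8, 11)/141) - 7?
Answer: 17045201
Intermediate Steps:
P(c, C) = ⅙ (P(c, C) = 1*(⅙) = ⅙)
-(-20148)/(P(-8, 11)/141) - 7 = -(-20148)/((⅙)/141) - 7 = -(-20148)/((⅙)*(1/141)) - 7 = -(-20148)/1/846 - 7 = -(-20148)*846 - 7 = -138*(-123516) - 7 = 17045208 - 7 = 17045201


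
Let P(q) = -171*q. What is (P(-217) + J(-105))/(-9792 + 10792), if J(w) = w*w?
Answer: 12033/250 ≈ 48.132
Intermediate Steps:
J(w) = w²
(P(-217) + J(-105))/(-9792 + 10792) = (-171*(-217) + (-105)²)/(-9792 + 10792) = (37107 + 11025)/1000 = 48132*(1/1000) = 12033/250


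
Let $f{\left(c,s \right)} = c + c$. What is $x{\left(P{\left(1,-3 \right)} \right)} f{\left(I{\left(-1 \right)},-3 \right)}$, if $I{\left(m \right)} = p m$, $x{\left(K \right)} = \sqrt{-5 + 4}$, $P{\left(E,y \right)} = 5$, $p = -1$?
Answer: $2 i \approx 2.0 i$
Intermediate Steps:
$x{\left(K \right)} = i$ ($x{\left(K \right)} = \sqrt{-1} = i$)
$I{\left(m \right)} = - m$
$f{\left(c,s \right)} = 2 c$
$x{\left(P{\left(1,-3 \right)} \right)} f{\left(I{\left(-1 \right)},-3 \right)} = i 2 \left(\left(-1\right) \left(-1\right)\right) = i 2 \cdot 1 = i 2 = 2 i$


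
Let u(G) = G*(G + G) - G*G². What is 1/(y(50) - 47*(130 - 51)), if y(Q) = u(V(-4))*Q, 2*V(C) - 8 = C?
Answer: -1/3713 ≈ -0.00026932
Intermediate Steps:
V(C) = 4 + C/2
u(G) = -G³ + 2*G² (u(G) = G*(2*G) - G³ = 2*G² - G³ = -G³ + 2*G²)
y(Q) = 0 (y(Q) = ((4 + (½)*(-4))²*(2 - (4 + (½)*(-4))))*Q = ((4 - 2)²*(2 - (4 - 2)))*Q = (2²*(2 - 1*2))*Q = (4*(2 - 2))*Q = (4*0)*Q = 0*Q = 0)
1/(y(50) - 47*(130 - 51)) = 1/(0 - 47*(130 - 51)) = 1/(0 - 47*79) = 1/(0 - 3713) = 1/(-3713) = -1/3713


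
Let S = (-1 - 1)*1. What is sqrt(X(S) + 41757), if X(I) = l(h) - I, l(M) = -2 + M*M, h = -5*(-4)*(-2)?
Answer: sqrt(43357) ≈ 208.22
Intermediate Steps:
S = -2 (S = -2*1 = -2)
h = -40 (h = 20*(-2) = -40)
l(M) = -2 + M**2
X(I) = 1598 - I (X(I) = (-2 + (-40)**2) - I = (-2 + 1600) - I = 1598 - I)
sqrt(X(S) + 41757) = sqrt((1598 - 1*(-2)) + 41757) = sqrt((1598 + 2) + 41757) = sqrt(1600 + 41757) = sqrt(43357)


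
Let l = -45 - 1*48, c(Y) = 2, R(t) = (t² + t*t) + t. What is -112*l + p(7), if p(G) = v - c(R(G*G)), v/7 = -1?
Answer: 10407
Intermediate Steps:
R(t) = t + 2*t² (R(t) = (t² + t²) + t = 2*t² + t = t + 2*t²)
v = -7 (v = 7*(-1) = -7)
l = -93 (l = -45 - 48 = -93)
p(G) = -9 (p(G) = -7 - 1*2 = -7 - 2 = -9)
-112*l + p(7) = -112*(-93) - 9 = 10416 - 9 = 10407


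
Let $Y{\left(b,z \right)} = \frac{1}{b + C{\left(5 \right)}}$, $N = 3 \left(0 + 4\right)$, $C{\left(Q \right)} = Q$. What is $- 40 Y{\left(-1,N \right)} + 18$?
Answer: $8$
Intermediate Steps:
$N = 12$ ($N = 3 \cdot 4 = 12$)
$Y{\left(b,z \right)} = \frac{1}{5 + b}$ ($Y{\left(b,z \right)} = \frac{1}{b + 5} = \frac{1}{5 + b}$)
$- 40 Y{\left(-1,N \right)} + 18 = - \frac{40}{5 - 1} + 18 = - \frac{40}{4} + 18 = \left(-40\right) \frac{1}{4} + 18 = -10 + 18 = 8$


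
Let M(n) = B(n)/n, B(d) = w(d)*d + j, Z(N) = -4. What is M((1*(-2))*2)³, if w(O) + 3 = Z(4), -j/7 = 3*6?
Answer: 117649/8 ≈ 14706.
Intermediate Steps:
j = -126 (j = -21*6 = -7*18 = -126)
w(O) = -7 (w(O) = -3 - 4 = -7)
B(d) = -126 - 7*d (B(d) = -7*d - 126 = -126 - 7*d)
M(n) = (-126 - 7*n)/n
M((1*(-2))*2)³ = (-7 - 126/((1*(-2))*2))³ = (-7 - 126/((-2*2)))³ = (-7 - 126/(-4))³ = (-7 - 126*(-¼))³ = (-7 + 63/2)³ = (49/2)³ = 117649/8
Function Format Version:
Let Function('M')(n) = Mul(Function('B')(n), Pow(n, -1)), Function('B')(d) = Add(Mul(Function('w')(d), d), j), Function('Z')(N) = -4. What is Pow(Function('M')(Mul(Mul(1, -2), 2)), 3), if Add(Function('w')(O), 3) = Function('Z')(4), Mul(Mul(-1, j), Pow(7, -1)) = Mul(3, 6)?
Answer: Rational(117649, 8) ≈ 14706.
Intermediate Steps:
j = -126 (j = Mul(-7, Mul(3, 6)) = Mul(-7, 18) = -126)
Function('w')(O) = -7 (Function('w')(O) = Add(-3, -4) = -7)
Function('B')(d) = Add(-126, Mul(-7, d)) (Function('B')(d) = Add(Mul(-7, d), -126) = Add(-126, Mul(-7, d)))
Function('M')(n) = Mul(Pow(n, -1), Add(-126, Mul(-7, n))) (Function('M')(n) = Mul(Add(-126, Mul(-7, n)), Pow(n, -1)) = Mul(Pow(n, -1), Add(-126, Mul(-7, n))))
Pow(Function('M')(Mul(Mul(1, -2), 2)), 3) = Pow(Add(-7, Mul(-126, Pow(Mul(Mul(1, -2), 2), -1))), 3) = Pow(Add(-7, Mul(-126, Pow(Mul(-2, 2), -1))), 3) = Pow(Add(-7, Mul(-126, Pow(-4, -1))), 3) = Pow(Add(-7, Mul(-126, Rational(-1, 4))), 3) = Pow(Add(-7, Rational(63, 2)), 3) = Pow(Rational(49, 2), 3) = Rational(117649, 8)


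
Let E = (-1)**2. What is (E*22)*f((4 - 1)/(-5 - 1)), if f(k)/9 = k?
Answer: -99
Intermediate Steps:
f(k) = 9*k
E = 1
(E*22)*f((4 - 1)/(-5 - 1)) = (1*22)*(9*((4 - 1)/(-5 - 1))) = 22*(9*(3/(-6))) = 22*(9*(3*(-1/6))) = 22*(9*(-1/2)) = 22*(-9/2) = -99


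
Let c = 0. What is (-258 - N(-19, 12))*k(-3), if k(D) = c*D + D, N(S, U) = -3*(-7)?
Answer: 837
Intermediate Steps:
N(S, U) = 21
k(D) = D (k(D) = 0*D + D = 0 + D = D)
(-258 - N(-19, 12))*k(-3) = (-258 - 1*21)*(-3) = (-258 - 21)*(-3) = -279*(-3) = 837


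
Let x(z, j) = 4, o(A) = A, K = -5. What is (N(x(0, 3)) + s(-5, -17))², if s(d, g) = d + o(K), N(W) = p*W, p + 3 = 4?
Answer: 36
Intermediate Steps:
p = 1 (p = -3 + 4 = 1)
N(W) = W (N(W) = 1*W = W)
s(d, g) = -5 + d (s(d, g) = d - 5 = -5 + d)
(N(x(0, 3)) + s(-5, -17))² = (4 + (-5 - 5))² = (4 - 10)² = (-6)² = 36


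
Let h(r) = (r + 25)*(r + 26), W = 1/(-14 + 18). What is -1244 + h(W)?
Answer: -9299/16 ≈ -581.19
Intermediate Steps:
W = 1/4 ≈ 0.25000
h(r) = (25 + r)*(26 + r)
-1244 + h(W) = -1244 + (650 + (1/4)**2 + 51*(1/4)) = -1244 + (650 + 1/16 + 51/4) = -1244 + 10605/16 = -9299/16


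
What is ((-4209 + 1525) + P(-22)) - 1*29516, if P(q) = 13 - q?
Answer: -32165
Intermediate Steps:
((-4209 + 1525) + P(-22)) - 1*29516 = ((-4209 + 1525) + (13 - 1*(-22))) - 1*29516 = (-2684 + (13 + 22)) - 29516 = (-2684 + 35) - 29516 = -2649 - 29516 = -32165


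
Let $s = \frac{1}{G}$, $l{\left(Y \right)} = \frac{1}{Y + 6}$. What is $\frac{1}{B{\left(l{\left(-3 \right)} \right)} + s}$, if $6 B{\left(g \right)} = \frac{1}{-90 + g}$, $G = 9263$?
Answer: $- \frac{4983494}{8725} \approx -571.17$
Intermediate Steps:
$l{\left(Y \right)} = \frac{1}{6 + Y}$
$B{\left(g \right)} = \frac{1}{6 \left(-90 + g\right)}$
$s = \frac{1}{9263} \approx 0.00010796$
$\frac{1}{B{\left(l{\left(-3 \right)} \right)} + s} = \frac{1}{\frac{1}{6 \left(-90 + \frac{1}{6 - 3}\right)} + \frac{1}{9263}} = \frac{1}{\frac{1}{6 \left(-90 + \frac{1}{3}\right)} + \frac{1}{9263}} = \frac{1}{\frac{1}{6 \left(- \frac{269}{3}\right)} + \frac{1}{9263}} = \frac{1}{\frac{1}{6} \left(- \frac{3}{269}\right) + \frac{1}{9263}} = \frac{1}{- \frac{1}{538} + \frac{1}{9263}} = \frac{1}{- \frac{8725}{4983494}} = - \frac{4983494}{8725}$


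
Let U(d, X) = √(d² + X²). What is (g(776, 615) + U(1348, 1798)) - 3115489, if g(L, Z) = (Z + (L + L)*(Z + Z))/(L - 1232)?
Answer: -474190853/152 + 2*√1262477 ≈ -3.1174e+6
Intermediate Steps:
g(L, Z) = (Z + 4*L*Z)/(-1232 + L) (g(L, Z) = (Z + (2*L)*(2*Z))/(-1232 + L) = (Z + 4*L*Z)/(-1232 + L))
U(d, X) = √(X² + d²)
(g(776, 615) + U(1348, 1798)) - 3115489 = (615*(1 + 4*776)/(-1232 + 776) + √(1798² + 1348²)) - 3115489 = (615*(1 + 3104)/(-456) + √(3232804 + 1817104)) - 3115489 = (615*(-1/456)*3105 + √5049908) - 3115489 = (-636525/152 + 2*√1262477) - 3115489 = -474190853/152 + 2*√1262477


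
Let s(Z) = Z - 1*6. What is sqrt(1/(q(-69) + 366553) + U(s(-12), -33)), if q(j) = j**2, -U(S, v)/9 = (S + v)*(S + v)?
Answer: 5*I*sqrt(129099779710178)/371314 ≈ 153.0*I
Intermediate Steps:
s(Z) = -6 + Z (s(Z) = Z - 6 = -6 + Z)
U(S, v) = -9*(S + v)**2 (U(S, v) = -9*(S + v)*(S + v) = -9*(S + v)**2)
sqrt(1/(q(-69) + 366553) + U(s(-12), -33)) = sqrt(1/((-69)**2 + 366553) - 9*((-6 - 12) - 33)**2) = sqrt(1/(4761 + 366553) - 9*(-18 - 33)**2) = sqrt(1/371314 - 9*(-51)**2) = sqrt(1/371314 - 9*2601) = sqrt(1/371314 - 23409) = sqrt(-8692089425/371314) = 5*I*sqrt(129099779710178)/371314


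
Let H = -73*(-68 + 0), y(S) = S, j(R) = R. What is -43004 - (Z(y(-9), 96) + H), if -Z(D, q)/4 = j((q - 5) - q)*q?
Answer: -49888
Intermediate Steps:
Z(D, q) = 20*q (Z(D, q) = -4*((q - 5) - q)*q = -4*((-5 + q) - q)*q = -(-20)*q = 20*q)
H = 4964 (H = -73*(-68) = 4964)
-43004 - (Z(y(-9), 96) + H) = -43004 - (20*96 + 4964) = -43004 - (1920 + 4964) = -43004 - 1*6884 = -43004 - 6884 = -49888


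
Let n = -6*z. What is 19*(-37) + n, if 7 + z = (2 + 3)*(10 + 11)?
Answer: -1291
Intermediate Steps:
z = 98 (z = -7 + (2 + 3)*(10 + 11) = -7 + 5*21 = -7 + 105 = 98)
n = -588 (n = -6*98 = -588)
19*(-37) + n = 19*(-37) - 588 = -703 - 588 = -1291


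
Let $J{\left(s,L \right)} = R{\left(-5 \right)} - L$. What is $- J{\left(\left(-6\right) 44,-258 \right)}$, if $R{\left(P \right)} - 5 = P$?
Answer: $-258$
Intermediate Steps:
$R{\left(P \right)} = 5 + P$
$J{\left(s,L \right)} = - L$ ($J{\left(s,L \right)} = \left(5 - 5\right) - L = 0 - L = - L$)
$- J{\left(\left(-6\right) 44,-258 \right)} = - \left(-1\right) \left(-258\right) = \left(-1\right) 258 = -258$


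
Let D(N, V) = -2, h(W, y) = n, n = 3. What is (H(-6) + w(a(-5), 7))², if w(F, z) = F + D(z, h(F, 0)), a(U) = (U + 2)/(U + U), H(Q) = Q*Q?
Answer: 117649/100 ≈ 1176.5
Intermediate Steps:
h(W, y) = 3
H(Q) = Q²
a(U) = (2 + U)/(2*U) (a(U) = (2 + U)/((2*U)) = (2 + U)*(1/(2*U)) = (2 + U)/(2*U))
w(F, z) = -2 + F (w(F, z) = F - 2 = -2 + F)
(H(-6) + w(a(-5), 7))² = ((-6)² + (-2 + (½)*(2 - 5)/(-5)))² = (36 + (-2 + (½)*(-⅕)*(-3)))² = (36 + (-2 + 3/10))² = (36 - 17/10)² = (343/10)² = 117649/100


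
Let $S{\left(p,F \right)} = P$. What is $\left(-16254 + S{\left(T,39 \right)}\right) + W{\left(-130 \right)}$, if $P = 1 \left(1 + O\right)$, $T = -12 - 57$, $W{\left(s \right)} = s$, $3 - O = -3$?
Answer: $-16377$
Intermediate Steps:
$O = 6$ ($O = 3 - -3 = 3 + 3 = 6$)
$T = -69$ ($T = -12 - 57 = -69$)
$P = 7$ ($P = 1 \left(1 + 6\right) = 1 \cdot 7 = 7$)
$S{\left(p,F \right)} = 7$
$\left(-16254 + S{\left(T,39 \right)}\right) + W{\left(-130 \right)} = \left(-16254 + 7\right) - 130 = -16247 - 130 = -16377$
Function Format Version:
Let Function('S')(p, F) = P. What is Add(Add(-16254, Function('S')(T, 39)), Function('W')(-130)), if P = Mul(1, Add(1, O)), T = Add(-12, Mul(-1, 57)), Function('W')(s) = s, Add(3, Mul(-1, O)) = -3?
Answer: -16377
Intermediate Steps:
O = 6 (O = Add(3, Mul(-1, -3)) = Add(3, 3) = 6)
T = -69 (T = Add(-12, -57) = -69)
P = 7 (P = Mul(1, Add(1, 6)) = Mul(1, 7) = 7)
Function('S')(p, F) = 7
Add(Add(-16254, Function('S')(T, 39)), Function('W')(-130)) = Add(Add(-16254, 7), -130) = Add(-16247, -130) = -16377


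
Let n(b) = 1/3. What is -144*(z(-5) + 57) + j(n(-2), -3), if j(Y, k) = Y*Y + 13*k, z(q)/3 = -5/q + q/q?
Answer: -81998/9 ≈ -9110.9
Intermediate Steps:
z(q) = 3 - 15/q (z(q) = 3*(-5/q + q/q) = 3*(-5/q + 1) = 3*(1 - 5/q) = 3 - 15/q)
n(b) = 1/3
j(Y, k) = Y**2 + 13*k
-144*(z(-5) + 57) + j(n(-2), -3) = -144*((3 - 15/(-5)) + 57) + ((1/3)**2 + 13*(-3)) = -144*((3 - 15*(-1/5)) + 57) + (1/9 - 39) = -144*((3 + 3) + 57) - 350/9 = -144*(6 + 57) - 350/9 = -144*63 - 350/9 = -9072 - 350/9 = -81998/9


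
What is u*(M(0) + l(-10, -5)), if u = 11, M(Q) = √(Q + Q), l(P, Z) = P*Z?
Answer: 550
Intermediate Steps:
M(Q) = √2*√Q (M(Q) = √(2*Q) = √2*√Q)
u*(M(0) + l(-10, -5)) = 11*(√2*√0 - 10*(-5)) = 11*(√2*0 + 50) = 11*(0 + 50) = 11*50 = 550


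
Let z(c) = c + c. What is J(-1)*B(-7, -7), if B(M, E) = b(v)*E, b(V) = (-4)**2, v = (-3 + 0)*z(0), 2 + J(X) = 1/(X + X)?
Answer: 280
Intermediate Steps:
z(c) = 2*c
J(X) = -2 + 1/(2*X) (J(X) = -2 + 1/(X + X) = -2 + 1/(2*X))
v = 0 (v = (-3 + 0)*(2*0) = -3*0 = 0)
b(V) = 16
B(M, E) = 16*E
J(-1)*B(-7, -7) = (-2 + (1/2)/(-1))*(16*(-7)) = (-2 + (1/2)*(-1))*(-112) = (-2 - 1/2)*(-112) = -5/2*(-112) = 280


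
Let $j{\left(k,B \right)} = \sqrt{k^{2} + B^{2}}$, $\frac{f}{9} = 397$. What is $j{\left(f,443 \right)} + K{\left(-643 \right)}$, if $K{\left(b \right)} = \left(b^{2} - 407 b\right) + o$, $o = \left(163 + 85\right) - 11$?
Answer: $675387 + \sqrt{12962578} \approx 6.7899 \cdot 10^{5}$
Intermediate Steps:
$f = 3573$ ($f = 9 \cdot 397 = 3573$)
$o = 237$ ($o = 248 - 11 = 237$)
$j{\left(k,B \right)} = \sqrt{B^{2} + k^{2}}$
$K{\left(b \right)} = 237 + b^{2} - 407 b$ ($K{\left(b \right)} = \left(b^{2} - 407 b\right) + 237 = 237 + b^{2} - 407 b$)
$j{\left(f,443 \right)} + K{\left(-643 \right)} = \sqrt{443^{2} + 3573^{2}} + \left(237 + \left(-643\right)^{2} - -261701\right) = \sqrt{196249 + 12766329} + \left(237 + 413449 + 261701\right) = \sqrt{12962578} + 675387 = 675387 + \sqrt{12962578}$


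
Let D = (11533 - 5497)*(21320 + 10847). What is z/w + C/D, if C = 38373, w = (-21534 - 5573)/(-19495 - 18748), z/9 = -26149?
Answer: -582489475907217815/1754365148428 ≈ -3.3202e+5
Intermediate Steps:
z = -235341 (z = 9*(-26149) = -235341)
w = 27107/38243 (w = -27107/(-38243) = -27107*(-1/38243) = 27107/38243 ≈ 0.70881)
D = 194160012 (D = 6036*32167 = 194160012)
z/w + C/D = -235341/27107/38243 + 38373/194160012 = -235341*38243/27107 + 38373*(1/194160012) = -9000145863/27107 + 12791/64720004 = -582489475907217815/1754365148428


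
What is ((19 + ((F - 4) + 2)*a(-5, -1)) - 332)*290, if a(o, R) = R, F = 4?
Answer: -91350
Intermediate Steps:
((19 + ((F - 4) + 2)*a(-5, -1)) - 332)*290 = ((19 + ((4 - 4) + 2)*(-1)) - 332)*290 = ((19 + (0 + 2)*(-1)) - 332)*290 = ((19 + 2*(-1)) - 332)*290 = ((19 - 2) - 332)*290 = (17 - 332)*290 = -315*290 = -91350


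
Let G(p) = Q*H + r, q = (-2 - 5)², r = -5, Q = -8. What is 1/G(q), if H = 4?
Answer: -1/37 ≈ -0.027027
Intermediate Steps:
q = 49 (q = (-7)² = 49)
G(p) = -37 (G(p) = -8*4 - 5 = -32 - 5 = -37)
1/G(q) = 1/(-37) = -1/37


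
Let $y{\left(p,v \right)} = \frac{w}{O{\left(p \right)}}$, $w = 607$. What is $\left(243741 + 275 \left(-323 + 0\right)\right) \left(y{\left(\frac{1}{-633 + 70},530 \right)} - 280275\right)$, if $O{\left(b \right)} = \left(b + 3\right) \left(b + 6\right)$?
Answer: $- \frac{61868821634511193}{1425094} \approx -4.3414 \cdot 10^{10}$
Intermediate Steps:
$O{\left(b \right)} = \left(3 + b\right) \left(6 + b\right)$
$y{\left(p,v \right)} = \frac{607}{18 + p^{2} + 9 p}$
$\left(243741 + 275 \left(-323 + 0\right)\right) \left(y{\left(\frac{1}{-633 + 70},530 \right)} - 280275\right) = \left(243741 + 275 \left(-323 + 0\right)\right) \left(\frac{607}{18 + \left(\frac{1}{-633 + 70}\right)^{2} + \frac{9}{-633 + 70}} - 280275\right) = \left(243741 + 275 \left(-323\right)\right) \left(\frac{607}{18 + \left(\frac{1}{-563}\right)^{2} + \frac{9}{-563}} - 280275\right) = \left(243741 - 88825\right) \left(\frac{607}{18 + \left(- \frac{1}{563}\right)^{2} + 9 \left(- \frac{1}{563}\right)} - 280275\right) = 154916 \left(\frac{607}{18 + \frac{1}{316969} - \frac{9}{563}} - 280275\right) = 154916 \left(\frac{607}{\frac{5700376}{316969}} - 280275\right) = 154916 \left(607 \cdot \frac{316969}{5700376} - 280275\right) = 154916 \left(\frac{192400183}{5700376} - 280275\right) = 154916 \left(- \frac{1597480483217}{5700376}\right) = - \frac{61868821634511193}{1425094}$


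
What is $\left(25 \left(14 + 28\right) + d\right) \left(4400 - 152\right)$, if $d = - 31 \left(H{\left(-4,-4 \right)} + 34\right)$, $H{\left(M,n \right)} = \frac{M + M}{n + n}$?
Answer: $-148680$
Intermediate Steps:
$H{\left(M,n \right)} = \frac{M}{n}$ ($H{\left(M,n \right)} = \frac{2 M}{2 n} = 2 M \frac{1}{2 n} = \frac{M}{n}$)
$d = -1085$ ($d = - 31 \left(- \frac{4}{-4} + 34\right) = - 31 \left(\left(-4\right) \left(- \frac{1}{4}\right) + 34\right) = - 31 \left(1 + 34\right) = \left(-31\right) 35 = -1085$)
$\left(25 \left(14 + 28\right) + d\right) \left(4400 - 152\right) = \left(25 \left(14 + 28\right) - 1085\right) \left(4400 - 152\right) = \left(25 \cdot 42 - 1085\right) 4248 = \left(1050 - 1085\right) 4248 = \left(-35\right) 4248 = -148680$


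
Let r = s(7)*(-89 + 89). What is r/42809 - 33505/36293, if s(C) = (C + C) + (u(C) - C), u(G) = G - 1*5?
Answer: -33505/36293 ≈ -0.92318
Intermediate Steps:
u(G) = -5 + G (u(G) = G - 5 = -5 + G)
s(C) = -5 + 2*C (s(C) = (C + C) + ((-5 + C) - C) = 2*C - 5 = -5 + 2*C)
r = 0 (r = (-5 + 2*7)*(-89 + 89) = (-5 + 14)*0 = 9*0 = 0)
r/42809 - 33505/36293 = 0/42809 - 33505/36293 = 0*(1/42809) - 33505*1/36293 = 0 - 33505/36293 = -33505/36293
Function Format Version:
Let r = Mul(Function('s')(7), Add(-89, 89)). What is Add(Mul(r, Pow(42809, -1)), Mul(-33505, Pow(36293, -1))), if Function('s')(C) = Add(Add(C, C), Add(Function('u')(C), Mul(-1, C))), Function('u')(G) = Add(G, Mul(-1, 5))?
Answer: Rational(-33505, 36293) ≈ -0.92318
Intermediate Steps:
Function('u')(G) = Add(-5, G) (Function('u')(G) = Add(G, -5) = Add(-5, G))
Function('s')(C) = Add(-5, Mul(2, C)) (Function('s')(C) = Add(Add(C, C), Add(Add(-5, C), Mul(-1, C))) = Add(Mul(2, C), -5) = Add(-5, Mul(2, C)))
r = 0 (r = Mul(Add(-5, Mul(2, 7)), Add(-89, 89)) = Mul(Add(-5, 14), 0) = Mul(9, 0) = 0)
Add(Mul(r, Pow(42809, -1)), Mul(-33505, Pow(36293, -1))) = Add(Mul(0, Pow(42809, -1)), Mul(-33505, Pow(36293, -1))) = Add(Mul(0, Rational(1, 42809)), Mul(-33505, Rational(1, 36293))) = Add(0, Rational(-33505, 36293)) = Rational(-33505, 36293)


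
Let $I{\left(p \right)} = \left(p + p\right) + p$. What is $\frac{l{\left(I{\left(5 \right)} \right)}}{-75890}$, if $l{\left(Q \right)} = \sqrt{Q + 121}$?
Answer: $- \frac{\sqrt{34}}{37945} \approx -0.00015367$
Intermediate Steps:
$I{\left(p \right)} = 3 p$ ($I{\left(p \right)} = 2 p + p = 3 p$)
$l{\left(Q \right)} = \sqrt{121 + Q}$
$\frac{l{\left(I{\left(5 \right)} \right)}}{-75890} = \frac{\sqrt{121 + 3 \cdot 5}}{-75890} = \sqrt{121 + 15} \left(- \frac{1}{75890}\right) = \sqrt{136} \left(- \frac{1}{75890}\right) = 2 \sqrt{34} \left(- \frac{1}{75890}\right) = - \frac{\sqrt{34}}{37945}$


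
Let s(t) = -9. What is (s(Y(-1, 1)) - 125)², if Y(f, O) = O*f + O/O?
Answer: 17956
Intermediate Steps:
Y(f, O) = 1 + O*f (Y(f, O) = O*f + 1 = 1 + O*f)
(s(Y(-1, 1)) - 125)² = (-9 - 125)² = (-134)² = 17956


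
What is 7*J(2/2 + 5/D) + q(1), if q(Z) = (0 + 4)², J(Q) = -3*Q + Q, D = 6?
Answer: -29/3 ≈ -9.6667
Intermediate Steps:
J(Q) = -2*Q
q(Z) = 16 (q(Z) = 4² = 16)
7*J(2/2 + 5/D) + q(1) = 7*(-2*(2/2 + 5/6)) + 16 = 7*(-2*(2*(½) + 5*(⅙))) + 16 = 7*(-2*(1 + ⅚)) + 16 = 7*(-2*11/6) + 16 = 7*(-11/3) + 16 = -77/3 + 16 = -29/3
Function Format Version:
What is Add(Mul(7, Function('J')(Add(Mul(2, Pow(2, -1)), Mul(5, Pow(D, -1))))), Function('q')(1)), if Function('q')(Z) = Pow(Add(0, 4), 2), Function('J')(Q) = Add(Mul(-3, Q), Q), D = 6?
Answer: Rational(-29, 3) ≈ -9.6667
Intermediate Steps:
Function('J')(Q) = Mul(-2, Q)
Function('q')(Z) = 16 (Function('q')(Z) = Pow(4, 2) = 16)
Add(Mul(7, Function('J')(Add(Mul(2, Pow(2, -1)), Mul(5, Pow(D, -1))))), Function('q')(1)) = Add(Mul(7, Mul(-2, Add(Mul(2, Pow(2, -1)), Mul(5, Pow(6, -1))))), 16) = Add(Mul(7, Mul(-2, Add(Mul(2, Rational(1, 2)), Mul(5, Rational(1, 6))))), 16) = Add(Mul(7, Mul(-2, Add(1, Rational(5, 6)))), 16) = Add(Mul(7, Mul(-2, Rational(11, 6))), 16) = Add(Mul(7, Rational(-11, 3)), 16) = Add(Rational(-77, 3), 16) = Rational(-29, 3)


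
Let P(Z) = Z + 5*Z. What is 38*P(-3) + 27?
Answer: -657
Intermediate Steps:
P(Z) = 6*Z
38*P(-3) + 27 = 38*(6*(-3)) + 27 = 38*(-18) + 27 = -684 + 27 = -657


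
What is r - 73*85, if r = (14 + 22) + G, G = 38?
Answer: -6131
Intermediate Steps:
r = 74 (r = (14 + 22) + 38 = 36 + 38 = 74)
r - 73*85 = 74 - 73*85 = 74 - 6205 = -6131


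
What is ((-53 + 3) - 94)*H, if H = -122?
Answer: 17568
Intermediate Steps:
((-53 + 3) - 94)*H = ((-53 + 3) - 94)*(-122) = (-50 - 94)*(-122) = -144*(-122) = 17568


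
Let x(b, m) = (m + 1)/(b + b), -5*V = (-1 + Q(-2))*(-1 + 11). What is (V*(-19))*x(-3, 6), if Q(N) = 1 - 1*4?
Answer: 532/3 ≈ 177.33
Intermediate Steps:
Q(N) = -3 (Q(N) = 1 - 4 = -3)
V = 8 (V = -(-1 - 3)*(-1 + 11)/5 = -(-4)*10/5 = -⅕*(-40) = 8)
x(b, m) = (1 + m)/(2*b) (x(b, m) = (1 + m)/((2*b)) = (1 + m)*(1/(2*b)) = (1 + m)/(2*b))
(V*(-19))*x(-3, 6) = (8*(-19))*((½)*(1 + 6)/(-3)) = -76*(-1)*7/3 = -152*(-7/6) = 532/3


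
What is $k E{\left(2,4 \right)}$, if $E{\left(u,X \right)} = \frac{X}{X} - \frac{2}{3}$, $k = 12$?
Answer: $4$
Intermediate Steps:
$E{\left(u,X \right)} = \frac{1}{3}$ ($E{\left(u,X \right)} = 1 - \frac{2}{3} = \frac{1}{3}$)
$k E{\left(2,4 \right)} = 12 \cdot \frac{1}{3} = 4$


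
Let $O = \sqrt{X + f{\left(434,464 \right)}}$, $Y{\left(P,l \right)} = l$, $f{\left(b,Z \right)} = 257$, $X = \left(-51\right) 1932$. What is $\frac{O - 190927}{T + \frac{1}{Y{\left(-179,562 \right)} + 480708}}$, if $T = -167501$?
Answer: $\frac{91887437290}{80613206269} - \frac{2406350 i \sqrt{3931}}{80613206269} \approx 1.1399 - 0.0018716 i$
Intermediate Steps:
$X = -98532$
$O = 5 i \sqrt{3931}$ ($O = \sqrt{-98532 + 257} = \sqrt{-98275} = 5 i \sqrt{3931} \approx 313.49 i$)
$\frac{O - 190927}{T + \frac{1}{Y{\left(-179,562 \right)} + 480708}} = \frac{5 i \sqrt{3931} - 190927}{-167501 + \frac{1}{562 + 480708}} = \frac{-190927 + 5 i \sqrt{3931}}{-167501 + \frac{1}{481270}} = \frac{-190927 + 5 i \sqrt{3931}}{- \frac{80613206269}{481270}} = \left(-190927 + 5 i \sqrt{3931}\right) \left(- \frac{481270}{80613206269}\right) = \frac{91887437290}{80613206269} - \frac{2406350 i \sqrt{3931}}{80613206269}$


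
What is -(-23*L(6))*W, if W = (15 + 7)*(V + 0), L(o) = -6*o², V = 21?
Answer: -2295216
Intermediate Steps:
W = 462 (W = (15 + 7)*(21 + 0) = 22*21 = 462)
-(-23*L(6))*W = -(-(-138)*6²)*462 = -(-(-138)*36)*462 = -(-23*(-216))*462 = -4968*462 = -1*2295216 = -2295216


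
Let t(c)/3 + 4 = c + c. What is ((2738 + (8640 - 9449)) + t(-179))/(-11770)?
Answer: -843/11770 ≈ -0.071623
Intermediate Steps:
t(c) = -12 + 6*c (t(c) = -12 + 3*(c + c) = -12 + 3*(2*c) = -12 + 6*c)
((2738 + (8640 - 9449)) + t(-179))/(-11770) = ((2738 + (8640 - 9449)) + (-12 + 6*(-179)))/(-11770) = ((2738 - 809) + (-12 - 1074))*(-1/11770) = (1929 - 1086)*(-1/11770) = 843*(-1/11770) = -843/11770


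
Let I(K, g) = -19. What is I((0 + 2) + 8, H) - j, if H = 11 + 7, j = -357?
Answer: 338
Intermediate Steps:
H = 18
I((0 + 2) + 8, H) - j = -19 - 1*(-357) = -19 + 357 = 338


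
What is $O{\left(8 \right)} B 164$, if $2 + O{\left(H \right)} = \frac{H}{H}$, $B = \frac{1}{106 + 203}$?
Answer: $- \frac{164}{309} \approx -0.53074$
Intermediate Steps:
$B = \frac{1}{309} \approx 0.0032362$
$O{\left(H \right)} = -1$ ($O{\left(H \right)} = -2 + \frac{H}{H} = -2 + 1 = -1$)
$O{\left(8 \right)} B 164 = \left(-1\right) \frac{1}{309} \cdot 164 = \left(- \frac{1}{309}\right) 164 = - \frac{164}{309}$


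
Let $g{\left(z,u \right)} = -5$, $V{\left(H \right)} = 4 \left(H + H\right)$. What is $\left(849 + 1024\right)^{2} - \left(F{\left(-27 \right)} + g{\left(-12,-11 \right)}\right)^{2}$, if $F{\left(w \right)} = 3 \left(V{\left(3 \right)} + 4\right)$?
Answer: $3501888$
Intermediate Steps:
$V{\left(H \right)} = 8 H$ ($V{\left(H \right)} = 4 \cdot 2 H = 8 H$)
$F{\left(w \right)} = 84$ ($F{\left(w \right)} = 3 \left(8 \cdot 3 + 4\right) = 3 \left(24 + 4\right) = 3 \cdot 28 = 84$)
$\left(849 + 1024\right)^{2} - \left(F{\left(-27 \right)} + g{\left(-12,-11 \right)}\right)^{2} = \left(849 + 1024\right)^{2} - \left(84 - 5\right)^{2} = 1873^{2} - 79^{2} = 3508129 - 6241 = 3501888$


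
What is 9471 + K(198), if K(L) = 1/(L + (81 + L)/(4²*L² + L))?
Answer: 130739600563/13804195 ≈ 9471.0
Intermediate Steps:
K(L) = 1/(L + (81 + L)/(L + 16*L²)) (K(L) = 1/(L + (81 + L)/(16*L² + L)) = 1/(L + (81 + L)/(L + 16*L²)))
9471 + K(198) = 9471 + 198*(1 + 16*198)/(81 + 198 + 198² + 16*198³) = 9471 + 198*(1 + 3168)/(81 + 198 + 39204 + 16*7762392) = 9471 + 198*3169/(81 + 198 + 39204 + 124198272) = 9471 + 198*3169/124237755 = 9471 + 198*(1/124237755)*3169 = 9471 + 69718/13804195 = 130739600563/13804195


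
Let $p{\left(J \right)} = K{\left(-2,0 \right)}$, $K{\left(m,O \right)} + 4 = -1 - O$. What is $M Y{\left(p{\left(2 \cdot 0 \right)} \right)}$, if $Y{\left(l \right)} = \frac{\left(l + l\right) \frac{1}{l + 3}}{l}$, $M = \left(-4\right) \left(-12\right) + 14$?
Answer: $-62$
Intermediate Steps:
$K{\left(m,O \right)} = -5 - O$ ($K{\left(m,O \right)} = -4 - \left(1 + O\right) = -5 - O$)
$p{\left(J \right)} = -5$ ($p{\left(J \right)} = -5 - 0 = -5 + 0 = -5$)
$M = 62$ ($M = 48 + 14 = 62$)
$Y{\left(l \right)} = \frac{2}{3 + l}$ ($Y{\left(l \right)} = \frac{2 l \frac{1}{3 + l}}{l} = \frac{2}{3 + l}$)
$M Y{\left(p{\left(2 \cdot 0 \right)} \right)} = 62 \frac{2}{3 - 5} = 62 \frac{2}{-2} = 62 \cdot 2 \left(- \frac{1}{2}\right) = 62 \left(-1\right) = -62$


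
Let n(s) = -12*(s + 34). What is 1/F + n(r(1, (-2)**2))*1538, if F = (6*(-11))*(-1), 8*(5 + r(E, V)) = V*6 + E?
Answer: -39131333/66 ≈ -5.9290e+5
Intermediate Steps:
r(E, V) = -5 + E/8 + 3*V/4 (r(E, V) = -5 + (V*6 + E)/8 = -5 + (6*V + E)/8 = -5 + (E + 6*V)/8 = -5 + (E/8 + 3*V/4) = -5 + E/8 + 3*V/4)
n(s) = -408 - 12*s (n(s) = -12*(34 + s) = -408 - 12*s)
F = 66 (F = -66*(-1) = 66)
1/F + n(r(1, (-2)**2))*1538 = 1/66 + (-408 - 12*(-5 + (1/8)*1 + (3/4)*(-2)**2))*1538 = 1/66 + (-408 - 12*(-5 + 1/8 + (3/4)*4))*1538 = 1/66 + (-408 - 12*(-5 + 1/8 + 3))*1538 = 1/66 + (-408 - 12*(-15/8))*1538 = 1/66 + (-408 + 45/2)*1538 = 1/66 - 771/2*1538 = 1/66 - 592899 = -39131333/66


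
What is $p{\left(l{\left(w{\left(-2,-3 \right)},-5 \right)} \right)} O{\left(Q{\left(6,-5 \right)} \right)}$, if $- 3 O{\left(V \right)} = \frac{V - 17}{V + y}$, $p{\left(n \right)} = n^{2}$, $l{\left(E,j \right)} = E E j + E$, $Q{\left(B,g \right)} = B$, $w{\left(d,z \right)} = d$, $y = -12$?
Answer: $- \frac{2662}{9} \approx -295.78$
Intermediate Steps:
$l{\left(E,j \right)} = E + j E^{2}$ ($l{\left(E,j \right)} = E^{2} j + E = j E^{2} + E = E + j E^{2}$)
$O{\left(V \right)} = - \frac{-17 + V}{3 \left(-12 + V\right)}$ ($O{\left(V \right)} = - \frac{\left(V - 17\right) \frac{1}{V - 12}}{3} = - \frac{\left(-17 + V\right) \frac{1}{-12 + V}}{3} = - \frac{\frac{1}{-12 + V} \left(-17 + V\right)}{3} = - \frac{-17 + V}{3 \left(-12 + V\right)}$)
$p{\left(l{\left(w{\left(-2,-3 \right)},-5 \right)} \right)} O{\left(Q{\left(6,-5 \right)} \right)} = \left(- 2 \left(1 - -10\right)\right)^{2} \frac{17 - 6}{3 \left(-12 + 6\right)} = \left(- 2 \left(1 + 10\right)\right)^{2} \frac{17 - 6}{3 \left(-6\right)} = \left(\left(-2\right) 11\right)^{2} \cdot \frac{1}{3} \left(- \frac{1}{6}\right) 11 = \left(-22\right)^{2} \left(- \frac{11}{18}\right) = 484 \left(- \frac{11}{18}\right) = - \frac{2662}{9}$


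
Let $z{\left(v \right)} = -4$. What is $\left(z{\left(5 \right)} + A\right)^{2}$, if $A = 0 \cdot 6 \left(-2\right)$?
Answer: $16$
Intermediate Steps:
$A = 0$ ($A = 0 \left(-2\right) = 0$)
$\left(z{\left(5 \right)} + A\right)^{2} = \left(-4 + 0\right)^{2} = \left(-4\right)^{2} = 16$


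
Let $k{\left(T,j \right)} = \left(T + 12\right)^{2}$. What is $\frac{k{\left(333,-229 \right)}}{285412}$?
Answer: $\frac{119025}{285412} \approx 0.41703$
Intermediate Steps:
$k{\left(T,j \right)} = \left(12 + T\right)^{2}$
$\frac{k{\left(333,-229 \right)}}{285412} = \frac{\left(12 + 333\right)^{2}}{285412} = 345^{2} \cdot \frac{1}{285412} = 119025 \cdot \frac{1}{285412} = \frac{119025}{285412}$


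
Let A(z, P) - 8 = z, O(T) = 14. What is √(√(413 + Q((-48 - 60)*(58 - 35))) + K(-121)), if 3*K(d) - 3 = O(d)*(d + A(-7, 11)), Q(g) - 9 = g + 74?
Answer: √(-559 + 2*I*√497) ≈ 0.94217 + 23.662*I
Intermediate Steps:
A(z, P) = 8 + z
Q(g) = 83 + g (Q(g) = 9 + (g + 74) = 9 + (74 + g) = 83 + g)
K(d) = 17/3 + 14*d/3 (K(d) = 1 + (14*(d + (8 - 7)))/3 = 1 + (14*(d + 1))/3 = 1 + (14*(1 + d))/3 = 1 + (14 + 14*d)/3 = 1 + (14/3 + 14*d/3) = 17/3 + 14*d/3)
√(√(413 + Q((-48 - 60)*(58 - 35))) + K(-121)) = √(√(413 + (83 + (-48 - 60)*(58 - 35))) + (17/3 + (14/3)*(-121))) = √(√(413 + (83 - 108*23)) + (17/3 - 1694/3)) = √(√(413 + (83 - 2484)) - 559) = √(√(413 - 2401) - 559) = √(√(-1988) - 559) = √(2*I*√497 - 559) = √(-559 + 2*I*√497)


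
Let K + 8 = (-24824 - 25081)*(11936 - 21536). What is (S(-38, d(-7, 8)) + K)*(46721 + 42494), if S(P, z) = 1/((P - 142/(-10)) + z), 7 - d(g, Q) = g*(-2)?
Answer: 940320374474435/22 ≈ 4.2742e+13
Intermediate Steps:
d(g, Q) = 7 + 2*g (d(g, Q) = 7 - g*(-2) = 7 - (-2)*g = 7 + 2*g)
K = 479087992 (K = -8 + (-24824 - 25081)*(11936 - 21536) = -8 - 49905*(-9600) = -8 + 479088000 = 479087992)
S(P, z) = 1/(71/5 + P + z) (S(P, z) = 1/((P - 142*(-⅒)) + z) = 1/((P + 71/5) + z) = 1/((71/5 + P) + z) = 1/(71/5 + P + z))
(S(-38, d(-7, 8)) + K)*(46721 + 42494) = (5/(71 + 5*(-38) + 5*(7 + 2*(-7))) + 479087992)*(46721 + 42494) = (5/(71 - 190 + 5*(7 - 14)) + 479087992)*89215 = (5/(71 - 190 + 5*(-7)) + 479087992)*89215 = (5/(71 - 190 - 35) + 479087992)*89215 = (5/(-154) + 479087992)*89215 = (5*(-1/154) + 479087992)*89215 = (-5/154 + 479087992)*89215 = (73779550763/154)*89215 = 940320374474435/22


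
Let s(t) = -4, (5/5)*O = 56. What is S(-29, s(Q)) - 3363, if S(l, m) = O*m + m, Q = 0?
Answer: -3591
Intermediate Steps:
O = 56
S(l, m) = 57*m (S(l, m) = 56*m + m = 57*m)
S(-29, s(Q)) - 3363 = 57*(-4) - 3363 = -228 - 3363 = -3591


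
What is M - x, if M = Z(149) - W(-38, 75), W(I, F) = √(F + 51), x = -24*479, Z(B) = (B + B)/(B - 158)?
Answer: 103166/9 - 3*√14 ≈ 11452.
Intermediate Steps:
Z(B) = 2*B/(-158 + B) (Z(B) = (2*B)/(-158 + B) = 2*B/(-158 + B))
x = -11496
W(I, F) = √(51 + F)
M = -298/9 - 3*√14 (M = 2*149/(-158 + 149) - √(51 + 75) = 2*149/(-9) - √126 = 2*149*(-⅑) - 3*√14 = -298/9 - 3*√14 ≈ -44.336)
M - x = (-298/9 - 3*√14) - 1*(-11496) = (-298/9 - 3*√14) + 11496 = 103166/9 - 3*√14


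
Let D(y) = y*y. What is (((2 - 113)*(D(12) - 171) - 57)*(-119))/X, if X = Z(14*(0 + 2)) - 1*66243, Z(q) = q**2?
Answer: 349860/65459 ≈ 5.3447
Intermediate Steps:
D(y) = y**2
X = -65459 (X = (14*(0 + 2))**2 - 1*66243 = (14*2)**2 - 66243 = 28**2 - 66243 = 784 - 66243 = -65459)
(((2 - 113)*(D(12) - 171) - 57)*(-119))/X = (((2 - 113)*(12**2 - 171) - 57)*(-119))/(-65459) = ((-111*(144 - 171) - 57)*(-119))*(-1/65459) = ((-111*(-27) - 57)*(-119))*(-1/65459) = ((2997 - 57)*(-119))*(-1/65459) = (2940*(-119))*(-1/65459) = -349860*(-1/65459) = 349860/65459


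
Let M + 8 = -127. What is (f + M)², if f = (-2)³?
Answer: 20449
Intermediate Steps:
f = -8
M = -135 (M = -8 - 127 = -135)
(f + M)² = (-8 - 135)² = (-143)² = 20449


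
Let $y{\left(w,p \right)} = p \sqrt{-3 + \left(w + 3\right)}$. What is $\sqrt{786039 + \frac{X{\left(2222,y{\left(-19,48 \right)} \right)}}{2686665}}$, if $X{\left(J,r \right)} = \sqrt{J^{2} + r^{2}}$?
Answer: $\frac{\sqrt{5673762202852916775 + 5373330 \sqrt{1223377}}}{2686665} \approx 886.59$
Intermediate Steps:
$y{\left(w,p \right)} = p \sqrt{w}$ ($y{\left(w,p \right)} = p \sqrt{-3 + \left(3 + w\right)} = p \sqrt{w}$)
$\sqrt{786039 + \frac{X{\left(2222,y{\left(-19,48 \right)} \right)}}{2686665}} = \sqrt{786039 + \frac{\sqrt{2222^{2} + \left(48 \sqrt{-19}\right)^{2}}}{2686665}} = \sqrt{786039 + \sqrt{4937284 + \left(48 i \sqrt{19}\right)^{2}} \cdot \frac{1}{2686665}} = \sqrt{786039 + \sqrt{4937284 - 43776} \cdot \frac{1}{2686665}} = \sqrt{786039 + \sqrt{4893508} \cdot \frac{1}{2686665}} = \sqrt{786039 + 2 \sqrt{1223377} \cdot \frac{1}{2686665}} = \sqrt{786039 + \frac{2 \sqrt{1223377}}{2686665}}$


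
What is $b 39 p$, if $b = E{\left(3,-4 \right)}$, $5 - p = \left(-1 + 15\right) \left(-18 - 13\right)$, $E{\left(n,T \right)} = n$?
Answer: $51363$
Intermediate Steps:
$p = 439$ ($p = 5 - \left(-1 + 15\right) \left(-18 - 13\right) = 5 - 14 \left(-31\right) = 5 - -434 = 5 + 434 = 439$)
$b = 3$
$b 39 p = 3 \cdot 39 \cdot 439 = 117 \cdot 439 = 51363$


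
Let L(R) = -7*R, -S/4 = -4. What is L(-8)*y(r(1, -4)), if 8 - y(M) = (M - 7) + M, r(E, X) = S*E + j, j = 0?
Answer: -952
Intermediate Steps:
S = 16 (S = -4*(-4) = 16)
r(E, X) = 16*E (r(E, X) = 16*E + 0 = 16*E)
y(M) = 15 - 2*M (y(M) = 8 - ((M - 7) + M) = 8 - ((-7 + M) + M) = 8 - (-7 + 2*M) = 8 + (7 - 2*M) = 15 - 2*M)
L(-8)*y(r(1, -4)) = (-7*(-8))*(15 - 32) = 56*(15 - 2*16) = 56*(15 - 32) = 56*(-17) = -952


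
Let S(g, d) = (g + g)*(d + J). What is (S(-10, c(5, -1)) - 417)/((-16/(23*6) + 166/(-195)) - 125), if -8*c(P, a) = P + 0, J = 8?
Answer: 1687855/376642 ≈ 4.4813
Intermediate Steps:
c(P, a) = -P/8 (c(P, a) = -(P + 0)/8 = -P/8)
S(g, d) = 2*g*(8 + d) (S(g, d) = (g + g)*(d + 8) = (2*g)*(8 + d) = 2*g*(8 + d))
(S(-10, c(5, -1)) - 417)/((-16/(23*6) + 166/(-195)) - 125) = (2*(-10)*(8 - ⅛*5) - 417)/((-16/(23*6) + 166/(-195)) - 125) = (2*(-10)*(8 - 5/8) - 417)/((-16/138 + 166*(-1/195)) - 125) = (2*(-10)*(59/8) - 417)/((-16*1/138 - 166/195) - 125) = (-295/2 - 417)/((-8/69 - 166/195) - 125) = -1129/(2*(-1446/1495 - 125)) = -1129/(2*(-188321/1495)) = -1129/2*(-1495/188321) = 1687855/376642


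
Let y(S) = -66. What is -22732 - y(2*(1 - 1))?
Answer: -22666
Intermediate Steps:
-22732 - y(2*(1 - 1)) = -22732 - 1*(-66) = -22732 + 66 = -22666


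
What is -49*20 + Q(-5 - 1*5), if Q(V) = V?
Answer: -990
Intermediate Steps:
-49*20 + Q(-5 - 1*5) = -49*20 + (-5 - 1*5) = -980 + (-5 - 5) = -980 - 10 = -990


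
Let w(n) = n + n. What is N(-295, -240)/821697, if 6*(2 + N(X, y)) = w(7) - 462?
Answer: -230/2465091 ≈ -9.3303e-5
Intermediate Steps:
w(n) = 2*n
N(X, y) = -230/3 (N(X, y) = -2 + (2*7 - 462)/6 = -2 + (14 - 462)/6 = -2 + (1/6)*(-448) = -2 - 224/3 = -230/3)
N(-295, -240)/821697 = -230/3/821697 = -230/3*1/821697 = -230/2465091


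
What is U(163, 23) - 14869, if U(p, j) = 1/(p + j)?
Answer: -2765633/186 ≈ -14869.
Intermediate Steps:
U(p, j) = 1/(j + p)
U(163, 23) - 14869 = 1/(23 + 163) - 14869 = 1/186 - 14869 = -2765633/186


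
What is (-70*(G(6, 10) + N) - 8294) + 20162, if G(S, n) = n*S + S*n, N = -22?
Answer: 5008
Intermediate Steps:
G(S, n) = 2*S*n (G(S, n) = S*n + S*n = 2*S*n)
(-70*(G(6, 10) + N) - 8294) + 20162 = (-70*(2*6*10 - 22) - 8294) + 20162 = (-70*(120 - 22) - 8294) + 20162 = (-70*98 - 8294) + 20162 = (-6860 - 8294) + 20162 = -15154 + 20162 = 5008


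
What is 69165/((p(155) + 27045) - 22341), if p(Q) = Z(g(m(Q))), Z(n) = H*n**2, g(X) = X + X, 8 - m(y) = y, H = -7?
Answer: -23055/200116 ≈ -0.11521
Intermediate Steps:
m(y) = 8 - y
g(X) = 2*X
Z(n) = -7*n**2
p(Q) = -7*(16 - 2*Q)**2 (p(Q) = -7*4*(8 - Q)**2 = -7*(16 - 2*Q)**2)
69165/((p(155) + 27045) - 22341) = 69165/((-28*(-8 + 155)**2 + 27045) - 22341) = 69165/((-28*147**2 + 27045) - 22341) = 69165/((-28*21609 + 27045) - 22341) = 69165/((-605052 + 27045) - 22341) = 69165/(-578007 - 22341) = 69165/(-600348) = 69165*(-1/600348) = -23055/200116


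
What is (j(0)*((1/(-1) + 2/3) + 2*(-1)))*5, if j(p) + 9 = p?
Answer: 105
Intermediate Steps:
j(p) = -9 + p
(j(0)*((1/(-1) + 2/3) + 2*(-1)))*5 = ((-9 + 0)*((1/(-1) + 2/3) + 2*(-1)))*5 = -9*((1*(-1) + 2*(1/3)) - 2)*5 = -9*((-1 + 2/3) - 2)*5 = -9*(-1/3 - 2)*5 = -9*(-7/3)*5 = 21*5 = 105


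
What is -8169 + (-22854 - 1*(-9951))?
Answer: -21072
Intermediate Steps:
-8169 + (-22854 - 1*(-9951)) = -8169 + (-22854 + 9951) = -8169 - 12903 = -21072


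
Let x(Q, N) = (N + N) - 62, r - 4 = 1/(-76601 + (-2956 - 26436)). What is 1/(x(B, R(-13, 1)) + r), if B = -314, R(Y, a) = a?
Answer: -105993/5935609 ≈ -0.017857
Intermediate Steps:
r = 423971/105993 (r = 4 + 1/(-76601 + (-2956 - 26436)) = 4 + 1/(-76601 - 29392) = 4 + 1/(-105993) = 4 - 1/105993 = 423971/105993 ≈ 4.0000)
x(Q, N) = -62 + 2*N (x(Q, N) = 2*N - 62 = -62 + 2*N)
1/(x(B, R(-13, 1)) + r) = 1/((-62 + 2*1) + 423971/105993) = 1/((-62 + 2) + 423971/105993) = 1/(-60 + 423971/105993) = 1/(-5935609/105993) = -105993/5935609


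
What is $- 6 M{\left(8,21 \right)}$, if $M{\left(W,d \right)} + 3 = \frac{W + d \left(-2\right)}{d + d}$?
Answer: $\frac{160}{7} \approx 22.857$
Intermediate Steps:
$M{\left(W,d \right)} = -3 + \frac{W - 2 d}{2 d}$ ($M{\left(W,d \right)} = -3 + \frac{W + d \left(-2\right)}{d + d} = -3 + \frac{W - 2 d}{2 d}$)
$- 6 M{\left(8,21 \right)} = - 6 \left(-4 + \frac{1}{2} \cdot 8 \cdot \frac{1}{21}\right) = - 6 \left(-4 + \frac{4}{21}\right) = \left(-6\right) \left(- \frac{80}{21}\right) = \frac{160}{7}$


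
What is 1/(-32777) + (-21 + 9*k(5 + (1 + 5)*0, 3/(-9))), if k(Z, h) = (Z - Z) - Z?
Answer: -2163283/32777 ≈ -66.000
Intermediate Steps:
k(Z, h) = -Z (k(Z, h) = 0 - Z = -Z)
1/(-32777) + (-21 + 9*k(5 + (1 + 5)*0, 3/(-9))) = 1/(-32777) + (-21 + 9*(-(5 + (1 + 5)*0))) = -1/32777 + (-21 + 9*(-(5 + 6*0))) = -1/32777 + (-21 + 9*(-(5 + 0))) = -1/32777 + (-21 + 9*(-1*5)) = -1/32777 + (-21 + 9*(-5)) = -1/32777 + (-21 - 45) = -1/32777 - 66 = -2163283/32777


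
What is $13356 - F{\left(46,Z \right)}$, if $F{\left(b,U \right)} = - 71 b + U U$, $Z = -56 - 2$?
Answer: $13258$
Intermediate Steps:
$Z = -58$
$F{\left(b,U \right)} = U^{2} - 71 b$ ($F{\left(b,U \right)} = - 71 b + U^{2} = U^{2} - 71 b$)
$13356 - F{\left(46,Z \right)} = 13356 - \left(\left(-58\right)^{2} - 3266\right) = 13356 - \left(3364 - 3266\right) = 13356 - 98 = 13258$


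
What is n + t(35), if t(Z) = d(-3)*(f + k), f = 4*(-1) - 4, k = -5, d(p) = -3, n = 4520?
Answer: 4559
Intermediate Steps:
f = -8 (f = -4 - 4 = -8)
t(Z) = 39 (t(Z) = -3*(-8 - 5) = -3*(-13) = 39)
n + t(35) = 4520 + 39 = 4559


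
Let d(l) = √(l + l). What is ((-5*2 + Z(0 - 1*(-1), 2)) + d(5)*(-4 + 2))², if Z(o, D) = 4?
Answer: 76 + 24*√10 ≈ 151.89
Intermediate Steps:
d(l) = √2*√l (d(l) = √(2*l) = √2*√l)
((-5*2 + Z(0 - 1*(-1), 2)) + d(5)*(-4 + 2))² = ((-5*2 + 4) + (√2*√5)*(-4 + 2))² = ((-10 + 4) + √10*(-2))² = (-6 - 2*√10)²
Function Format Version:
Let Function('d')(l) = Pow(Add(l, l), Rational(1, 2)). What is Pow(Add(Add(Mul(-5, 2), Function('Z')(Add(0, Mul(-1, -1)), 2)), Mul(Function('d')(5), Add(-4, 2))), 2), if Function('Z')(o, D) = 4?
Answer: Add(76, Mul(24, Pow(10, Rational(1, 2)))) ≈ 151.89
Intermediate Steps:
Function('d')(l) = Mul(Pow(2, Rational(1, 2)), Pow(l, Rational(1, 2))) (Function('d')(l) = Pow(Mul(2, l), Rational(1, 2)) = Mul(Pow(2, Rational(1, 2)), Pow(l, Rational(1, 2))))
Pow(Add(Add(Mul(-5, 2), Function('Z')(Add(0, Mul(-1, -1)), 2)), Mul(Function('d')(5), Add(-4, 2))), 2) = Pow(Add(Add(Mul(-5, 2), 4), Mul(Mul(Pow(2, Rational(1, 2)), Pow(5, Rational(1, 2))), Add(-4, 2))), 2) = Pow(Add(Add(-10, 4), Mul(Pow(10, Rational(1, 2)), -2)), 2) = Pow(Add(-6, Mul(-2, Pow(10, Rational(1, 2)))), 2)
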